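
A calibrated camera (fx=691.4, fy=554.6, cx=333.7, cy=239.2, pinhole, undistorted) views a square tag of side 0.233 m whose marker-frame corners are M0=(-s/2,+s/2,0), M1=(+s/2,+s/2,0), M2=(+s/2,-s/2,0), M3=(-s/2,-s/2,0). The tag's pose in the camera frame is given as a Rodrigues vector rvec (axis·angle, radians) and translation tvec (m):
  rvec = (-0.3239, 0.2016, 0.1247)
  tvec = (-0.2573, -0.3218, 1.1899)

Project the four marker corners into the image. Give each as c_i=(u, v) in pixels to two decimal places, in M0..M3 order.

c0=(106.05, 134.55) c1=(234.58, 140.09) c2=(261.02, 44.63) c3=(138.68, 43.26)

Intrinsics K: fx=691.4, fy=554.6, cx=333.7, cy=239.2
Marker side s = 0.233 m; corners in marker frame (Z=0):
  M0 = (-0.1165, +0.1165, 0)
  M1 = (+0.1165, +0.1165, 0)
  M2 = (+0.1165, -0.1165, 0)
  M3 = (-0.1165, -0.1165, 0)
rvec = (-0.3239, 0.2016, 0.1247), |rvec| = θ = 0.40138 rad = 22.997°
Rodrigues: sinθ=0.39069, 1−cosθ=0.07948; R = I + sinθ·[k]× + (1−cosθ)·[k]×²:
    [+0.97228 -0.15359 +0.17630]
    [+0.08917 +0.94057 +0.32767]
    [-0.21616 -0.30287 +0.92819]
t = (-0.2573, -0.3218, 1.1899) m
M0: Pc = R·M0+t = (-0.38846, -0.22261, +1.17980); u = 691.4·(-0.38846)/1.17980 + 333.7 = 106.0474, v = 554.6·(-0.22261)/1.17980 + 239.2 = 134.5549
M1: Pc = R·M1+t = (-0.16192, -0.20184, +1.12943); u = 691.4·(-0.16192)/1.12943 + 333.7 = 234.5764, v = 554.6·(-0.20184)/1.12943 + 239.2 = 140.0902
M2: Pc = R·M2+t = (-0.12614, -0.42099, +1.20000); u = 691.4·(-0.12614)/1.20000 + 333.7 = 261.0247, v = 554.6·(-0.42099)/1.20000 + 239.2 = 44.6333
M3: Pc = R·M3+t = (-0.35268, -0.44176, +1.25037); u = 691.4·(-0.35268)/1.25037 + 333.7 = 138.6845, v = 554.6·(-0.44176)/1.25037 + 239.2 = 43.2554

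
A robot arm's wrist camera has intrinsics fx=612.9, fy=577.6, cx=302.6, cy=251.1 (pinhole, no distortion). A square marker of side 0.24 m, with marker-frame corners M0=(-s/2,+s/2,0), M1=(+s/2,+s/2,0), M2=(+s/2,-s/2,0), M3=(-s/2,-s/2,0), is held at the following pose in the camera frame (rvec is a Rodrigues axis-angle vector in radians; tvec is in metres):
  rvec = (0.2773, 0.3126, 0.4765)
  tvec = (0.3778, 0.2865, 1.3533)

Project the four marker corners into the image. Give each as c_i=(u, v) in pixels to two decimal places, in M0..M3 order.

Intrinsics K: fx=612.9, fy=577.6, cx=302.6, cy=251.1
Marker side s = 0.24 m; corners in marker frame (Z=0):
  M0 = (-0.1200, +0.1200, 0)
  M1 = (+0.1200, +0.1200, 0)
  M2 = (+0.1200, -0.1200, 0)
  M3 = (-0.1200, -0.1200, 0)
rvec = (0.2773, 0.3126, 0.4765), |rvec| = θ = 0.63377 rad = 36.312°
Rodrigues: sinθ=0.59219, 1−cosθ=0.19420; R = I + sinθ·[k]× + (1−cosθ)·[k]×²:
    [+0.84298 -0.40333 +0.35597]
    [+0.48715 +0.85305 -0.18709]
    [-0.22820 +0.33112 +0.91558]
t = (0.3778, 0.2865, 1.3533) m
M0: Pc = R·M0+t = (+0.22824, +0.33041, +1.42042); u = 612.9·(+0.22824)/1.42042 + 302.6 = 401.0854, v = 577.6·(+0.33041)/1.42042 + 251.1 = 385.4572
M1: Pc = R·M1+t = (+0.43056, +0.44732, +1.36565); u = 612.9·(+0.43056)/1.36565 + 302.6 = 495.8334, v = 577.6·(+0.44732)/1.36565 + 251.1 = 440.2947
M2: Pc = R·M2+t = (+0.52736, +0.24259, +1.28618); u = 612.9·(+0.52736)/1.28618 + 302.6 = 553.8996, v = 577.6·(+0.24259)/1.28618 + 251.1 = 360.0436
M3: Pc = R·M3+t = (+0.32504, +0.12568, +1.34095); u = 612.9·(+0.32504)/1.34095 + 302.6 = 451.1649, v = 577.6·(+0.12568)/1.34095 + 251.1 = 305.2340

c0=(401.09, 385.46) c1=(495.83, 440.29) c2=(553.90, 360.04) c3=(451.16, 305.23)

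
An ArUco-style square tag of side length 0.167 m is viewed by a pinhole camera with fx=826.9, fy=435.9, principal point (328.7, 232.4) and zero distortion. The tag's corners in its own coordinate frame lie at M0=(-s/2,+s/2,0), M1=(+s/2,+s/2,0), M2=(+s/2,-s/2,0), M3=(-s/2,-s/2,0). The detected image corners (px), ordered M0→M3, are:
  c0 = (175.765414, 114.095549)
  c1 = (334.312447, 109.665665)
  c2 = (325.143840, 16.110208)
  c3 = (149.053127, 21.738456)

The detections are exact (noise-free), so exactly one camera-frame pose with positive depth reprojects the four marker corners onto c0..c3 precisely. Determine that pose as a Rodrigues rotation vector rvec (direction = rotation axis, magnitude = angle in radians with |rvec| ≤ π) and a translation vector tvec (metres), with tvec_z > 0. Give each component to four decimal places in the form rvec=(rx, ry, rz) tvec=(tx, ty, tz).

rvec=(0.5488, 0.0227, -0.0516) tvec=(-0.0821, -0.3108, 0.8234)

Intrinsics K: fx=826.9, fy=435.9, cx=328.7, cy=232.4
Marker side s = 0.167 m; corners in marker frame (Z=0):
  M0 = (-0.0835, +0.0835, 0)
  M1 = (+0.0835, +0.0835, 0)
  M2 = (+0.0835, -0.0835, 0)
  M3 = (-0.0835, -0.0835, 0)
Detected image corners:
  c0 = (175.765414, 114.095549) px
  c1 = (334.312447, 109.665665) px
  c2 = (325.143840, 16.110208) px
  c3 = (149.053127, 21.738456) px
Planar DLT: solve 8×8 A·h = b for H (H[2,2]=1):
  H  [+988.55979 +263.24573 +246.24220]
  H  [-32.73560 +597.97618 +67.86604]
  H  [-0.04298 +0.63246 +1.00000]
B = K⁻¹H; ‖b₁‖=1.214469, ‖b₂‖=1.214469; λ = 2/(‖b₁‖+‖b₂‖) = 0.823405, sign → tz>0 ⇒ λ=+0.823405
r₁ = λ·B[:,0] = (+0.99845,-0.04297,-0.03539); r₂ = λ·B[:,1] = (+0.05512,+0.85191,+0.52077)
r₃ = r₁×r₂ = (+0.00777,-0.52192,+0.85296); SVD([r₁ r₂ r₃]) → R = UVᵀ:
  R  [+0.99845 +0.05512 +0.00777]
  R  [-0.04297 +0.85191 -0.52192]
  R  [-0.03539 +0.52077 +0.85296]
t = (-0.08211, -0.31080, +0.82341) m
tr R = 2.703324; θ = arccos((tr R − 1)/2) = 0.551648 rad = 31.607°
axis k = ((R−Rᵀ)₃₂, (R−Rᵀ)₁₃, (R−Rᵀ)₂₁) / (2 sinθ) = (+0.994760, +0.041176, -0.093581)
rvec = θ·k = (+0.548757, +0.022715, -0.051624)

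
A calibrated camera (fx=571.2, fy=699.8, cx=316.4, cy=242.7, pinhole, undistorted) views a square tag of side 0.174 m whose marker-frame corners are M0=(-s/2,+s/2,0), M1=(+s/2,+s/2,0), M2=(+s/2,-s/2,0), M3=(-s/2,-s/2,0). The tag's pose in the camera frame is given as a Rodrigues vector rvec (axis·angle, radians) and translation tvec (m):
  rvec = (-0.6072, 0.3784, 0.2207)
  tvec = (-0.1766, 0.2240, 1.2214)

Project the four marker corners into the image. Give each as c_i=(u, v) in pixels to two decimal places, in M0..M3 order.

Intrinsics K: fx=571.2, fy=699.8, cx=316.4, cy=242.7
Marker side s = 0.174 m; corners in marker frame (Z=0):
  M0 = (-0.0870, +0.0870, 0)
  M1 = (+0.0870, +0.0870, 0)
  M2 = (+0.0870, -0.0870, 0)
  M3 = (-0.0870, -0.0870, 0)
rvec = (-0.6072, 0.3784, 0.2207), |rvec| = θ = 0.74872 rad = 42.899°
Rodrigues: sinθ=0.68070, 1−cosθ=0.26744; R = I + sinθ·[k]× + (1−cosθ)·[k]×²:
    [+0.90845 -0.31026 +0.28009]
    [+0.09104 +0.80087 +0.59188]
    [-0.40796 -0.51220 +0.75580]
t = (-0.1766, 0.2240, 1.2214) m
M0: Pc = R·M0+t = (-0.28263, +0.28576, +1.21233); u = 571.2·(-0.28263)/1.21233 + 316.4 = 183.2373, v = 699.8·(+0.28576)/1.21233 + 242.7 = 407.6481
M1: Pc = R·M1+t = (-0.12456, +0.30160, +1.14135); u = 571.2·(-0.12456)/1.14135 + 316.4 = 254.0637, v = 699.8·(+0.30160)/1.14135 + 242.7 = 427.6190
M2: Pc = R·M2+t = (-0.07057, +0.16224, +1.23047); u = 571.2·(-0.07057)/1.23047 + 316.4 = 283.6397, v = 699.8·(+0.16224)/1.23047 + 242.7 = 334.9727
M3: Pc = R·M3+t = (-0.22864, +0.14640, +1.30145); u = 571.2·(-0.22864)/1.30145 + 316.4 = 216.0503, v = 699.8·(+0.14640)/1.30145 + 242.7 = 321.4226

c0=(183.24, 407.65) c1=(254.06, 427.62) c2=(283.64, 334.97) c3=(216.05, 321.42)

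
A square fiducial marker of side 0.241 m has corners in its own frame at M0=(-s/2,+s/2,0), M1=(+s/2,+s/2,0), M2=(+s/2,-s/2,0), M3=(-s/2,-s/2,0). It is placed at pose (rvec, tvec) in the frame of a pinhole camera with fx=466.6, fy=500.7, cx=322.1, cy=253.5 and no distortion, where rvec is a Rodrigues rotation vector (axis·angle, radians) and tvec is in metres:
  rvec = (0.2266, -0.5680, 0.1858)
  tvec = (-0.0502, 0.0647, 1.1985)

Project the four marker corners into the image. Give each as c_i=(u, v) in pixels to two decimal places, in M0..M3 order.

c0=(249.85, 326.03) c1=(329.77, 328.99) c2=(351.28, 238.47) c3=(271.15, 224.61)

Intrinsics K: fx=466.6, fy=500.7, cx=322.1, cy=253.5
Marker side s = 0.241 m; corners in marker frame (Z=0):
  M0 = (-0.1205, +0.1205, 0)
  M1 = (+0.1205, +0.1205, 0)
  M2 = (+0.1205, -0.1205, 0)
  M3 = (-0.1205, -0.1205, 0)
rvec = (0.2266, -0.5680, 0.1858), |rvec| = θ = 0.63913 rad = 36.620°
Rodrigues: sinθ=0.59650, 1−cosθ=0.19739; R = I + sinθ·[k]× + (1−cosθ)·[k]×²:
    [+0.82742 -0.23560 -0.50977]
    [+0.11121 +0.95851 -0.26248]
    [+0.55046 +0.16049 +0.81929]
t = (-0.0502, 0.0647, 1.1985) m
M0: Pc = R·M0+t = (-0.17829, +0.16680, +1.15151); u = 466.6·(-0.17829)/1.15151 + 322.1 = 249.8538, v = 500.7·(+0.16680)/1.15151 + 253.5 = 326.0276
M1: Pc = R·M1+t = (+0.02111, +0.19360, +1.28417); u = 466.6·(+0.02111)/1.28417 + 322.1 = 329.7720, v = 500.7·(+0.19360)/1.28417 + 253.5 = 328.9855
M2: Pc = R·M2+t = (+0.07789, -0.03740, +1.24549); u = 466.6·(+0.07789)/1.24549 + 322.1 = 351.2817, v = 500.7·(-0.03740)/1.24549 + 253.5 = 238.4652
M3: Pc = R·M3+t = (-0.12151, -0.06420, +1.11283); u = 466.6·(-0.12151)/1.11283 + 322.1 = 271.1499, v = 500.7·(-0.06420)/1.11283 + 253.5 = 224.6137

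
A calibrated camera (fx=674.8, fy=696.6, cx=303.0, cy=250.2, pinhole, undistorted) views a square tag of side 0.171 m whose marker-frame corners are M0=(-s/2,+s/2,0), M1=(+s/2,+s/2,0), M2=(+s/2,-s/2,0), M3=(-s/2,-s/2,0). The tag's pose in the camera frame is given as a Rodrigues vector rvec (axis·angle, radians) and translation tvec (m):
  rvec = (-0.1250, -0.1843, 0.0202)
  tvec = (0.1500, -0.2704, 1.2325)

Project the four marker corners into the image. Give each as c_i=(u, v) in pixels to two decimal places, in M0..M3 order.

c0=(339.49, 141.47) c1=(430.24, 147.23) c2=(428.85, 55.12) c3=(339.66, 47.13)

Intrinsics K: fx=674.8, fy=696.6, cx=303.0, cy=250.2
Marker side s = 0.171 m; corners in marker frame (Z=0):
  M0 = (-0.0855, +0.0855, 0)
  M1 = (+0.0855, +0.0855, 0)
  M2 = (+0.0855, -0.0855, 0)
  M3 = (-0.0855, -0.0855, 0)
rvec = (-0.1250, -0.1843, 0.0202), |rvec| = θ = 0.22361 rad = 12.812°
Rodrigues: sinθ=0.22175, 1−cosθ=0.02490; R = I + sinθ·[k]× + (1−cosθ)·[k]×²:
    [+0.98288 -0.00856 -0.18403]
    [+0.03150 +0.99202 +0.12211]
    [+0.18151 -0.12581 +0.97531]
t = (0.1500, -0.2704, 1.2325) m
M0: Pc = R·M0+t = (+0.06523, -0.18828, +1.20622); u = 674.8·(+0.06523)/1.20622 + 303.0 = 339.4925, v = 696.6·(-0.18828)/1.20622 + 250.2 = 141.4697
M1: Pc = R·M1+t = (+0.23330, -0.18289, +1.23726); u = 674.8·(+0.23330)/1.23726 + 303.0 = 430.2438, v = 696.6·(-0.18289)/1.23726 + 250.2 = 147.2303
M2: Pc = R·M2+t = (+0.23477, -0.35252, +1.25878); u = 674.8·(+0.23477)/1.25878 + 303.0 = 428.8538, v = 696.6·(-0.35252)/1.25878 + 250.2 = 55.1152
M3: Pc = R·M3+t = (+0.06670, -0.35791, +1.22774); u = 674.8·(+0.06670)/1.22774 + 303.0 = 339.6577, v = 696.6·(-0.35791)/1.22774 + 250.2 = 47.1267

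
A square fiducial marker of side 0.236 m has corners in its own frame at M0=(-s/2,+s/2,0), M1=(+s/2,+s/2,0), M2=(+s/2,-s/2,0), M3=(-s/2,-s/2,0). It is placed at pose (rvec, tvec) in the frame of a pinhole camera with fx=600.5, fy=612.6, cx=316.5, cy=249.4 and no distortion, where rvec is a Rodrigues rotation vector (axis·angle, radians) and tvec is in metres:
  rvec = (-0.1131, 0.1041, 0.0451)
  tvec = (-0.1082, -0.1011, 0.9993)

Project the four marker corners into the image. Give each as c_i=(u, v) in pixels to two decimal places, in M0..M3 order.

c0=(177.36, 256.40) c1=(318.38, 262.38) c2=(325.53, 118.51) c3=(187.91, 116.20)

Intrinsics K: fx=600.5, fy=612.6, cx=316.5, cy=249.4
Marker side s = 0.236 m; corners in marker frame (Z=0):
  M0 = (-0.1180, +0.1180, 0)
  M1 = (+0.1180, +0.1180, 0)
  M2 = (+0.1180, -0.1180, 0)
  M3 = (-0.1180, -0.1180, 0)
rvec = (-0.1131, 0.1041, 0.0451), |rvec| = θ = 0.16019 rad = 9.178°
Rodrigues: sinθ=0.15951, 1−cosθ=0.01280; R = I + sinθ·[k]× + (1−cosθ)·[k]×²:
    [+0.99358 -0.05078 +0.10111]
    [+0.03903 +0.99260 +0.11496]
    [-0.10620 -0.11027 +0.98821]
t = (-0.1082, -0.1011, 0.9993) m
M0: Pc = R·M0+t = (-0.23143, +0.01142, +0.99882); u = 600.5·(-0.23143)/0.99882 + 316.5 = 177.3593, v = 612.6·(+0.01142)/0.99882 + 249.4 = 256.4049
M1: Pc = R·M1+t = (+0.00305, +0.02063, +0.97376); u = 600.5·(+0.00305)/0.97376 + 316.5 = 318.3809, v = 612.6·(+0.02063)/0.97376 + 249.4 = 262.3805
M2: Pc = R·M2+t = (+0.01503, -0.21362, +0.99978); u = 600.5·(+0.01503)/0.99978 + 316.5 = 325.5302, v = 612.6·(-0.21362)/0.99978 + 249.4 = 118.5069
M3: Pc = R·M3+t = (-0.21945, -0.22283, +1.02484); u = 600.5·(-0.21945)/1.02484 + 316.5 = 187.9148, v = 612.6·(-0.22283)/1.02484 + 249.4 = 116.2016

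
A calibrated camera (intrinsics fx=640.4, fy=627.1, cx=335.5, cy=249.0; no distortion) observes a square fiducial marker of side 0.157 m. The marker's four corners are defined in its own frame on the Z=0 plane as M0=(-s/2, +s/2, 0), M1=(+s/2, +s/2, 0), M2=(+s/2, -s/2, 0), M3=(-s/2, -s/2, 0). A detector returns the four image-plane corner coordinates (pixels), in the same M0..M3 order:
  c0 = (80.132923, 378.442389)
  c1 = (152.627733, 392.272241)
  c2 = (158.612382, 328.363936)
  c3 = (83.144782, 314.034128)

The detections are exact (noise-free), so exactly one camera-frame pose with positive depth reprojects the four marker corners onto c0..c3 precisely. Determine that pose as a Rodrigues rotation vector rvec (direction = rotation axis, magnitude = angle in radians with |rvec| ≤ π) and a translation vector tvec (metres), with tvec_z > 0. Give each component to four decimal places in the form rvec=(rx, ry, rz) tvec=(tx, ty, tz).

Intrinsics K: fx=640.4, fy=627.1, cx=335.5, cy=249.0
Marker side s = 0.157 m; corners in marker frame (Z=0):
  M0 = (-0.0785, +0.0785, 0)
  M1 = (+0.0785, +0.0785, 0)
  M2 = (+0.0785, -0.0785, 0)
  M3 = (-0.0785, -0.0785, 0)
Detected image corners:
  c0 = (80.132923, 378.442389) px
  c1 = (152.627733, 392.272241) px
  c2 = (158.612382, 328.363936) px
  c3 = (83.144782, 314.034128) px
Planar DLT: solve 8×8 A·h = b for H (H[2,2]=1):
  H  [+470.26304 +1.66936 +118.56561]
  H  [+87.37064 +498.93285 +353.91814]
  H  [-0.00645 +0.25555 +1.00000]
B = K⁻¹H; ‖b₁‖=0.751253, ‖b₂‖=0.751253; λ = 2/(‖b₁‖+‖b₂‖) = 1.331109, sign → tz>0 ⇒ λ=+1.331109
r₁ = λ·B[:,0] = (+0.98197,+0.18886,-0.00858); r₂ = λ·B[:,1] = (-0.17474,+0.92399,+0.34017)
r₃ = r₁×r₂ = (+0.07218,-0.33253,+0.94033); SVD([r₁ r₂ r₃]) → R = UVᵀ:
  R  [+0.98197 -0.17474 +0.07218]
  R  [+0.18886 +0.92399 -0.33253]
  R  [-0.00858 +0.34017 +0.94033]
t = (-0.45091, +0.22270, +1.33111) m
tr R = 2.846279; θ = arccos((tr R − 1)/2) = 0.394628 rad = 22.611°
axis k = ((R−Rᵀ)₃₂, (R−Rᵀ)₁₃, (R−Rᵀ)₂₁) / (2 sinθ) = (+0.874850, +0.105027, +0.472871)
rvec = θ·k = (+0.345240, +0.041447, +0.186608)

rvec=(0.3452, 0.0414, 0.1866) tvec=(-0.4509, 0.2227, 1.3311)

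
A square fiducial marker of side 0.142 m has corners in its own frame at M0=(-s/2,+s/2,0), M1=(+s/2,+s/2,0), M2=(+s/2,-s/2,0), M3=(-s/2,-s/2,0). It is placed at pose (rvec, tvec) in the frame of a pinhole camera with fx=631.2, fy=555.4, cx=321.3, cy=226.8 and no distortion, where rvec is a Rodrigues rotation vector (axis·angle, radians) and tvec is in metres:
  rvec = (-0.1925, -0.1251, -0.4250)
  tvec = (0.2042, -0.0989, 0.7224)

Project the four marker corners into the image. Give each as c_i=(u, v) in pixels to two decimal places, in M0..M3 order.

c0=(474.55, 221.00) c1=(581.84, 177.87) c2=(523.36, 84.80) c3=(417.58, 123.65)

Intrinsics K: fx=631.2, fy=555.4, cx=321.3, cy=226.8
Marker side s = 0.142 m; corners in marker frame (Z=0):
  M0 = (-0.0710, +0.0710, 0)
  M1 = (+0.0710, +0.0710, 0)
  M2 = (+0.0710, -0.0710, 0)
  M3 = (-0.0710, -0.0710, 0)
rvec = (-0.1925, -0.1251, -0.4250), |rvec| = θ = 0.48304 rad = 27.676°
Rodrigues: sinθ=0.46448, 1−cosθ=0.11441; R = I + sinθ·[k]× + (1−cosθ)·[k]×²:
    [+0.90376 +0.42047 -0.08017]
    [-0.39686 +0.89326 +0.21117]
    [+0.16041 -0.15903 +0.97416]
t = (0.2042, -0.0989, 0.7224) m
M0: Pc = R·M0+t = (+0.16989, -0.00730, +0.69972); u = 631.2·(+0.16989)/0.69972 + 321.3 = 474.5508, v = 555.4·(-0.00730)/0.69972 + 226.8 = 221.0042
M1: Pc = R·M1+t = (+0.29822, -0.06366, +0.72250); u = 631.2·(+0.29822)/0.72250 + 321.3 = 581.8359, v = 555.4·(-0.06366)/0.72250 + 226.8 = 177.8667
M2: Pc = R·M2+t = (+0.23851, -0.19050, +0.74508); u = 631.2·(+0.23851)/0.74508 + 321.3 = 523.3581, v = 555.4·(-0.19050)/0.74508 + 226.8 = 84.7983
M3: Pc = R·M3+t = (+0.11018, -0.13414, +0.72230); u = 631.2·(+0.11018)/0.72230 + 321.3 = 417.5831, v = 555.4·(-0.13414)/0.72230 + 226.8 = 123.6521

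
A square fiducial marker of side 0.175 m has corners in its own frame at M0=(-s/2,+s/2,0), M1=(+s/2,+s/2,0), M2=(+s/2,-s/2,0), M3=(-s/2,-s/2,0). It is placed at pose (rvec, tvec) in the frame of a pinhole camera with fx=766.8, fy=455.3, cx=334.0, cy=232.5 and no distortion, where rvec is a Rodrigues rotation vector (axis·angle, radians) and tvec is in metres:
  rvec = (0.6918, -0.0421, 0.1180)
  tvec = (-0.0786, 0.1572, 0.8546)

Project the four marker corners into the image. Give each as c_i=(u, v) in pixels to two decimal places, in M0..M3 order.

Intrinsics K: fx=766.8, fy=455.3, cx=334.0, cy=232.5
Marker side s = 0.175 m; corners in marker frame (Z=0):
  M0 = (-0.0875, +0.0875, 0)
  M1 = (+0.0875, +0.0875, 0)
  M2 = (+0.0875, -0.0875, 0)
  M3 = (-0.0875, -0.0875, 0)
rvec = (0.6918, -0.0421, 0.1180), |rvec| = θ = 0.70305 rad = 40.282°
Rodrigues: sinθ=0.64655, 1−cosθ=0.23713; R = I + sinθ·[k]× + (1−cosθ)·[k]×²:
    [+0.99247 -0.12249 +0.00045]
    [+0.09454 +0.76372 -0.63858]
    [+0.07788 +0.63382 +0.76955]
t = (-0.0786, 0.1572, 0.8546) m
M0: Pc = R·M0+t = (-0.17616, +0.21575, +0.90324); u = 766.8·(-0.17616)/0.90324 + 334.0 = 184.4518, v = 455.3·(+0.21575)/0.90324 + 232.5 = 341.2550
M1: Pc = R·M1+t = (-0.00248, +0.23230, +0.91687); u = 766.8·(-0.00248)/0.91687 + 334.0 = 331.9287, v = 455.3·(+0.23230)/0.91687 + 232.5 = 347.8544
M2: Pc = R·M2+t = (+0.01896, +0.09865, +0.80596); u = 766.8·(+0.01896)/0.80596 + 334.0 = 352.0378, v = 455.3·(+0.09865)/0.80596 + 232.5 = 288.2276
M3: Pc = R·M3+t = (-0.15472, +0.08210, +0.79233); u = 766.8·(-0.15472)/0.79233 + 334.0 = 184.2614, v = 455.3·(+0.08210)/0.79233 + 232.5 = 279.6787

c0=(184.45, 341.25) c1=(331.93, 347.85) c2=(352.04, 288.23) c3=(184.26, 279.68)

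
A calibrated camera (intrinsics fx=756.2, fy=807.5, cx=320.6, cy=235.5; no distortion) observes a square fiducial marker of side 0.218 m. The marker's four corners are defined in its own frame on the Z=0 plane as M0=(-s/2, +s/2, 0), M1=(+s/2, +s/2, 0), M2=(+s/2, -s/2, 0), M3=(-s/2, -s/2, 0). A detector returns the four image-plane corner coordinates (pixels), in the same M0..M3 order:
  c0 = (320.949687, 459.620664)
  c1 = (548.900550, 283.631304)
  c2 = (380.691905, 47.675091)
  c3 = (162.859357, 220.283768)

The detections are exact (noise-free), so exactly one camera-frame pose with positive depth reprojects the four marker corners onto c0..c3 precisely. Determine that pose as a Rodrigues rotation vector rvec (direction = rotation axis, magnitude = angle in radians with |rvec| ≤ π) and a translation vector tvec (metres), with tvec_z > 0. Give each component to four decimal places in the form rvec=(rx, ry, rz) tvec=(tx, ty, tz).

rvec=(-0.0855, 0.0644, -0.6314) tvec=(0.0241, 0.0116, 0.5970)

Intrinsics K: fx=756.2, fy=807.5, cx=320.6, cy=235.5
Marker side s = 0.218 m; corners in marker frame (Z=0):
  M0 = (-0.1090, +0.1090, 0)
  M1 = (+0.1090, +0.1090, 0)
  M2 = (+0.1090, -0.1090, 0)
  M3 = (-0.1090, -0.1090, 0)
Detected image corners:
  c0 = (320.949687, 459.620664) px
  c1 = (548.900550, 283.631304) px
  c2 = (380.691905, 47.675091) px
  c3 = (162.859357, 220.283768) px
Planar DLT: solve 8×8 A·h = b for H (H[2,2]=1):
  H  [+1001.90590 +689.38871 +351.17784]
  H  [-813.78484 +1048.05922 +251.18594]
  H  [-0.05692 -0.16658 +1.00000]
B = K⁻¹H; ‖b₁‖=1.675001, ‖b₂‖=1.675001; λ = 2/(‖b₁‖+‖b₂‖) = 0.597015, sign → tz>0 ⇒ λ=+0.597015
r₁ = λ·B[:,0] = (+0.80540,-0.59175,-0.03398); r₂ = λ·B[:,1] = (+0.58643,+0.80387,-0.09945)
r₃ = r₁×r₂ = (+0.08616,+0.06017,+0.99446); SVD([r₁ r₂ r₃]) → R = UVᵀ:
  R  [+0.80540 +0.58643 +0.08616]
  R  [-0.59175 +0.80387 +0.06017]
  R  [-0.03398 -0.09945 +0.99446]
t = (+0.02414, +0.01160, +0.59701) m
tr R = 2.603739; θ = arccos((tr R − 1)/2) = 0.640379 rad = 36.691°
axis k = ((R−Rᵀ)₃₂, (R−Rᵀ)₁₃, (R−Rᵀ)₂₁) / (2 sinθ) = (-0.133570, +0.100540, -0.985926)
rvec = θ·k = (-0.085536, +0.064384, -0.631367)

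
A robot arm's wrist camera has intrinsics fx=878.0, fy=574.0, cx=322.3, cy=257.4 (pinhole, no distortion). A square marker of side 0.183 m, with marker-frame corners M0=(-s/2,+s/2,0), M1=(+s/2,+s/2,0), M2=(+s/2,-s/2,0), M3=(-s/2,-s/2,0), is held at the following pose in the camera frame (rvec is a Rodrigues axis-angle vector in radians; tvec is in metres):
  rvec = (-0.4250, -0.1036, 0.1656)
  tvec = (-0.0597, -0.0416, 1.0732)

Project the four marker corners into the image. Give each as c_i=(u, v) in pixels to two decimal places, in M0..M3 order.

Intrinsics K: fx=878.0, fy=574.0, cx=322.3, cy=257.4
Marker side s = 0.183 m; corners in marker frame (Z=0):
  M0 = (-0.0915, +0.0915, 0)
  M1 = (+0.0915, +0.0915, 0)
  M2 = (+0.0915, -0.0915, 0)
  M3 = (-0.0915, -0.0915, 0)
rvec = (-0.4250, -0.1036, 0.1656), |rvec| = θ = 0.46774 rad = 26.800°
Rodrigues: sinθ=0.45087, 1−cosθ=0.10741; R = I + sinθ·[k]× + (1−cosθ)·[k]×²:
    [+0.98127 -0.13801 -0.13442]
    [+0.18124 +0.89786 +0.40125]
    [+0.06531 -0.41809 +0.90605]
t = (-0.0597, -0.0416, 1.0732) m
M0: Pc = R·M0+t = (-0.16211, +0.02397, +1.02897); u = 878.0·(-0.16211)/1.02897 + 322.3 = 183.9711, v = 574.0·(+0.02397)/1.02897 + 257.4 = 270.7716
M1: Pc = R·M1+t = (+0.01746, +0.05714, +1.04092); u = 878.0·(+0.01746)/1.04092 + 322.3 = 337.0255, v = 574.0·(+0.05714)/1.04092 + 257.4 = 288.9078
M2: Pc = R·M2+t = (+0.04271, -0.10717, +1.11743); u = 878.0·(+0.04271)/1.11743 + 322.3 = 355.8616, v = 574.0·(-0.10717)/1.11743 + 257.4 = 202.3490
M3: Pc = R·M3+t = (-0.13686, -0.14034, +1.10548); u = 878.0·(-0.13686)/1.10548 + 322.3 = 213.6039, v = 574.0·(-0.14034)/1.10548 + 257.4 = 184.5321

c0=(183.97, 270.77) c1=(337.03, 288.91) c2=(355.86, 202.35) c3=(213.60, 184.53)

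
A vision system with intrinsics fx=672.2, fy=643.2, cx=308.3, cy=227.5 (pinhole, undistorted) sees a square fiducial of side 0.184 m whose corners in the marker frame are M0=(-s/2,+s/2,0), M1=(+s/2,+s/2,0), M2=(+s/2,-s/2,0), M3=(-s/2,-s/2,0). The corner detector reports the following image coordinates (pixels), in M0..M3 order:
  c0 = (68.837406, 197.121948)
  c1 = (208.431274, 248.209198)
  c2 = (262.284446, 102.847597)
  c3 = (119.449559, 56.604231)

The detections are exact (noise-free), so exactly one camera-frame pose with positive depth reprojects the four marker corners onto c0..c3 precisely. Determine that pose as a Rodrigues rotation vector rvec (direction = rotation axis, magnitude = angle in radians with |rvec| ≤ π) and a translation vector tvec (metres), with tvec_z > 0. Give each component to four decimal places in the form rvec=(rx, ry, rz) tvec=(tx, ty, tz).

Intrinsics K: fx=672.2, fy=643.2, cx=308.3, cy=227.5
Marker side s = 0.184 m; corners in marker frame (Z=0):
  M0 = (-0.0920, +0.0920, 0)
  M1 = (+0.0920, +0.0920, 0)
  M2 = (+0.0920, -0.0920, 0)
  M3 = (-0.0920, -0.0920, 0)
Detected image corners:
  c0 = (68.837406, 197.121948) px
  c1 = (208.431274, 248.209198) px
  c2 = (262.284446, 102.847597) px
  c3 = (119.449559, 56.604231) px
Planar DLT: solve 8×8 A·h = b for H (H[2,2]=1):
  H  [+734.26599 -275.42635 +163.32231]
  H  [+234.11202 +784.20439 +151.07574]
  H  [-0.20129 +0.05028 +1.00000]
B = K⁻¹H; ‖b₁‖=1.278006, ‖b₂‖=1.278006; λ = 2/(‖b₁‖+‖b₂‖) = 0.782469, sign → tz>0 ⇒ λ=+0.782469
r₁ = λ·B[:,0] = (+0.92695,+0.34051,-0.15750); r₂ = λ·B[:,1] = (-0.33865,+0.94009,+0.03934)
r₃ = r₁×r₂ = (+0.16146,+0.01687,+0.98673); SVD([r₁ r₂ r₃]) → R = UVᵀ:
  R  [+0.92695 -0.33865 +0.16146]
  R  [+0.34051 +0.94009 +0.01687]
  R  [-0.15750 +0.03934 +0.98673]
t = (-0.16876, -0.09297, +0.78247) m
tr R = 2.853777; θ = arccos((tr R − 1)/2) = 0.384760 rad = 22.045°
axis k = ((R−Rᵀ)₃₂, (R−Rᵀ)₁₃, (R−Rᵀ)₂₁) / (2 sinθ) = (+0.029937, +0.424909, +0.904741)
rvec = θ·k = (+0.011519, +0.163488, +0.348108)

rvec=(0.0115, 0.1635, 0.3481) tvec=(-0.1688, -0.0930, 0.7825)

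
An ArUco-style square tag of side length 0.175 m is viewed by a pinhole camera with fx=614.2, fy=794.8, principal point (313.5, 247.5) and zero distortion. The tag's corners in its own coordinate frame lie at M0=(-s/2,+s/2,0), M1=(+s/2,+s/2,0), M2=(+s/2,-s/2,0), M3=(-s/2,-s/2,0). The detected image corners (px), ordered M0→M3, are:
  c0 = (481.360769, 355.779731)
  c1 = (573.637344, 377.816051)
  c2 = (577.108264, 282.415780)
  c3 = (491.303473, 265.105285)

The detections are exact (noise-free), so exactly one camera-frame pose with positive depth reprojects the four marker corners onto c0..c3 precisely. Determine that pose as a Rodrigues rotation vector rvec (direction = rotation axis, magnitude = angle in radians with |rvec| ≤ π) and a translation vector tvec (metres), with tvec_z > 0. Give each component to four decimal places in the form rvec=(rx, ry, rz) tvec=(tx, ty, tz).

rvec=(-0.6119, 0.1988, 0.2308) tvec=(0.4454, 0.1126, 1.2625)

Intrinsics K: fx=614.2, fy=794.8, cx=313.5, cy=247.5
Marker side s = 0.175 m; corners in marker frame (Z=0):
  M0 = (-0.0875, +0.0875, 0)
  M1 = (+0.0875, +0.0875, 0)
  M2 = (+0.0875, -0.0875, 0)
  M3 = (-0.0875, -0.0875, 0)
Detected image corners:
  c0 = (481.360769, 355.779731) px
  c1 = (573.637344, 377.816051) px
  c2 = (577.108264, 282.415780) px
  c3 = (491.303473, 265.105285) px
Planar DLT: solve 8×8 A·h = b for H (H[2,2]=1):
  H  [+402.33121 -267.09550 +530.20252]
  H  [+48.09295 +393.57682 +318.35605]
  H  [-0.19926 -0.43034 +1.00000]
B = K⁻¹H; ‖b₁‖=0.792087, ‖b₂‖=0.792087; λ = 2/(‖b₁‖+‖b₂‖) = 1.262488, sign → tz>0 ⇒ λ=+1.262488
r₁ = λ·B[:,0] = (+0.95539,+0.15473,-0.25156); r₂ = λ·B[:,1] = (-0.27170,+0.79436,-0.54330)
r₃ = r₁×r₂ = (+0.11576,+0.58742,+0.80096); SVD([r₁ r₂ r₃]) → R = UVᵀ:
  R  [+0.95539 -0.27170 +0.11576]
  R  [+0.15473 +0.79436 +0.58742]
  R  [-0.25156 -0.54330 +0.80096]
t = (+0.44543, +0.11255, +1.26249) m
tr R = 2.550710; θ = arccos((tr R − 1)/2) = 0.683519 rad = 39.163°
axis k = ((R−Rᵀ)₃₂, (R−Rᵀ)₁₃, (R−Rᵀ)₂₁) / (2 sinθ) = (-0.895229, +0.290823, +0.337619)
rvec = θ·k = (-0.611906, +0.198783, +0.230769)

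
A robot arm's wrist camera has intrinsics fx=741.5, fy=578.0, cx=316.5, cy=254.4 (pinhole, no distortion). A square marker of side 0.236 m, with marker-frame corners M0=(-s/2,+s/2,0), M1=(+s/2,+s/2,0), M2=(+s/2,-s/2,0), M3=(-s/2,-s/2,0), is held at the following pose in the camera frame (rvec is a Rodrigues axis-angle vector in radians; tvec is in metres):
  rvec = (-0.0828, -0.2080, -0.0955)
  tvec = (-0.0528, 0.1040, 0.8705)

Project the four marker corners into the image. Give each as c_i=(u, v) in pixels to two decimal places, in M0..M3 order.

Intrinsics K: fx=741.5, fy=578.0, cx=316.5, cy=254.4
Marker side s = 0.236 m; corners in marker frame (Z=0):
  M0 = (-0.1180, +0.1180, 0)
  M1 = (+0.1180, +0.1180, 0)
  M2 = (+0.1180, -0.1180, 0)
  M3 = (-0.1180, -0.1180, 0)
rvec = (-0.0828, -0.2080, -0.0955), |rvec| = θ = 0.24339 rad = 13.945°
Rodrigues: sinθ=0.24100, 1−cosθ=0.02947; R = I + sinθ·[k]× + (1−cosθ)·[k]×²:
    [+0.97394 +0.10313 -0.20202]
    [-0.08599 +0.99205 +0.09187]
    [+0.20989 -0.07210 +0.97506]
t = (-0.0528, 0.1040, 0.8705) m
M0: Pc = R·M0+t = (-0.15556, +0.23121, +0.83723); u = 741.5·(-0.15556)/0.83723 + 316.5 = 178.7303, v = 578.0·(+0.23121)/0.83723 + 254.4 = 414.0211
M1: Pc = R·M1+t = (+0.07429, +0.21092, +0.88676); u = 741.5·(+0.07429)/0.88676 + 316.5 = 378.6238, v = 578.0·(+0.21092)/0.88676 + 254.4 = 391.8770
M2: Pc = R·M2+t = (+0.04996, -0.02321, +0.90377); u = 741.5·(+0.04996)/0.90377 + 316.5 = 357.4858, v = 578.0·(-0.02321)/0.90377 + 254.4 = 239.5569
M3: Pc = R·M3+t = (-0.17989, -0.00292, +0.85424); u = 741.5·(-0.17989)/0.85424 + 316.5 = 160.3483, v = 578.0·(-0.00292)/0.85424 + 254.4 = 252.4276

c0=(178.73, 414.02) c1=(378.62, 391.88) c2=(357.49, 239.56) c3=(160.35, 252.43)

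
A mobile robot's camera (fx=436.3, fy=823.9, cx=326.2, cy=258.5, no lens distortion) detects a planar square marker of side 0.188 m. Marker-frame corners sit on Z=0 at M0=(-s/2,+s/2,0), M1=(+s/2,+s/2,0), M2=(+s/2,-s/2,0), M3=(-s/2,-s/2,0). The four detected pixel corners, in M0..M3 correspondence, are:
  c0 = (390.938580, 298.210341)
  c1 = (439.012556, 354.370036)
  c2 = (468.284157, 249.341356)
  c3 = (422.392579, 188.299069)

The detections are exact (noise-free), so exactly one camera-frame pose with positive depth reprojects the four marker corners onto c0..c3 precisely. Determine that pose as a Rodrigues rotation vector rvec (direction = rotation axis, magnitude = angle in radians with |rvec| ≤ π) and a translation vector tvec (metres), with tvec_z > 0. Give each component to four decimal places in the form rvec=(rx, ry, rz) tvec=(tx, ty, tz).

Intrinsics K: fx=436.3, fy=823.9, cx=326.2, cy=258.5
Marker side s = 0.188 m; corners in marker frame (Z=0):
  M0 = (-0.0940, +0.0940, 0)
  M1 = (+0.0940, +0.0940, 0)
  M2 = (+0.0940, -0.0940, 0)
  M3 = (-0.0940, -0.0940, 0)
Detected image corners:
  c0 = (390.938580, 298.210341) px
  c1 = (439.012556, 354.370036) px
  c2 = (468.284157, 249.341356) px
  c3 = (422.392579, 188.299069) px
Planar DLT: solve 8×8 A·h = b for H (H[2,2]=1):
  H  [+369.59013 -190.26707 +430.86746]
  H  [+387.64519 +552.98824 +272.98222]
  H  [+0.27831 -0.06722 +1.00000]
B = K⁻¹H; ‖b₁‖=0.795381, ‖b₂‖=0.795381; λ = 2/(‖b₁‖+‖b₂‖) = 1.257259, sign → tz>0 ⇒ λ=+1.257259
r₁ = λ·B[:,0] = (+0.80341,+0.48176,+0.34991); r₂ = λ·B[:,1] = (-0.48510,+0.87037,-0.08451)
r₃ = r₁×r₂ = (-0.34527,-0.10184,+0.93296); SVD([r₁ r₂ r₃]) → R = UVᵀ:
  R  [+0.80341 -0.48510 -0.34527]
  R  [+0.48176 +0.87037 -0.10184]
  R  [+0.34991 -0.08451 +0.93296]
t = (+0.30161, +0.02210, +1.25726) m
tr R = 2.606744; θ = arccos((tr R − 1)/2) = 0.637860 rad = 36.547°
axis k = ((R−Rᵀ)₃₂, (R−Rᵀ)₁₃, (R−Rᵀ)₂₁) / (2 sinθ) = (+0.014553, -0.583715, +0.811828)
rvec = θ·k = (+0.009283, -0.372328, +0.517833)

rvec=(0.0093, -0.3723, 0.5178) tvec=(0.3016, 0.0221, 1.2573)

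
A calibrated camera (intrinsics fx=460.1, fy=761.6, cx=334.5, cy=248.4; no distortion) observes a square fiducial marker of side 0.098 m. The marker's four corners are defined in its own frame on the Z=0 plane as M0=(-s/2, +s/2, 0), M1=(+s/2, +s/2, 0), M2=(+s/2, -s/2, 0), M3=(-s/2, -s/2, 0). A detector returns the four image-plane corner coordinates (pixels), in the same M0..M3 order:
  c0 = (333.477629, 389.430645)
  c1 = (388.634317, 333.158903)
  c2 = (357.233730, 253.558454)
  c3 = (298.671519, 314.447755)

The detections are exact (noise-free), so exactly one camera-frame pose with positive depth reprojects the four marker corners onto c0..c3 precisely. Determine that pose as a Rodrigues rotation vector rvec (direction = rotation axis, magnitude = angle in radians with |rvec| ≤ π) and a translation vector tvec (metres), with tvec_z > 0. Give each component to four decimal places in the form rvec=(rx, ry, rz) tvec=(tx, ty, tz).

Intrinsics K: fx=460.1, fy=761.6, cx=334.5, cy=248.4
Marker side s = 0.098 m; corners in marker frame (Z=0):
  M0 = (-0.0490, +0.0490, 0)
  M1 = (+0.0490, +0.0490, 0)
  M2 = (+0.0490, -0.0490, 0)
  M3 = (-0.0490, -0.0490, 0)
Detected image corners:
  c0 = (333.477629, 389.430645) px
  c1 = (388.634317, 333.158903) px
  c2 = (357.233730, 253.558454) px
  c3 = (298.671519, 314.447755) px
Planar DLT: solve 8×8 A·h = b for H (H[2,2]=1):
  H  [+544.63256 +568.79717 +344.90643]
  H  [-629.76176 +1004.84499 +324.06404]
  H  [-0.10158 +0.67030 +1.00000]
B = K⁻¹H; ‖b₁‖=1.490597, ‖b₂‖=1.490597; λ = 2/(‖b₁‖+‖b₂‖) = 0.670872, sign → tz>0 ⇒ λ=+0.670872
r₁ = λ·B[:,0] = (+0.84367,-0.53251,-0.06815); r₂ = λ·B[:,1] = (+0.50243,+0.73847,+0.44969)
r₃ = r₁×r₂ = (-0.18914,-0.41363,+0.89058); SVD([r₁ r₂ r₃]) → R = UVᵀ:
  R  [+0.84367 +0.50243 -0.18914]
  R  [-0.53251 +0.73847 -0.41363]
  R  [-0.06815 +0.44969 +0.89058]
t = (+0.01517, +0.06665, +0.67087) m
tr R = 2.472730; θ = arccos((tr R − 1)/2) = 0.743115 rad = 42.577°
axis k = ((R−Rᵀ)₃₂, (R−Rᵀ)₁₃, (R−Rᵀ)₂₁) / (2 sinθ) = (+0.637994, -0.089412, -0.764832)
rvec = θ·k = (+0.474103, -0.066444, -0.568358)

rvec=(0.4741, -0.0664, -0.5684) tvec=(0.0152, 0.0667, 0.6709)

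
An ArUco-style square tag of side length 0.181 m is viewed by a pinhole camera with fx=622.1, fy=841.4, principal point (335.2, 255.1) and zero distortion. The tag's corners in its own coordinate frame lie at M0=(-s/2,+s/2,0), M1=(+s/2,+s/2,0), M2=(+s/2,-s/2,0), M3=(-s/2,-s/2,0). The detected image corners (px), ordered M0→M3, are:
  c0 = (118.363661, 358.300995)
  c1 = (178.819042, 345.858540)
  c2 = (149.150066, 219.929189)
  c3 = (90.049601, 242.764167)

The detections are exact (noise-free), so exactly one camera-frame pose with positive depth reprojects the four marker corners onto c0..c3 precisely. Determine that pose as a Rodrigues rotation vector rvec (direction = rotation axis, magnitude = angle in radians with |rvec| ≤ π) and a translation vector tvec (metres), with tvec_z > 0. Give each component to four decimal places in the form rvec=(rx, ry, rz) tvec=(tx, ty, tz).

Intrinsics K: fx=622.1, fy=841.4, cx=335.2, cy=255.1
Marker side s = 0.181 m; corners in marker frame (Z=0):
  M0 = (-0.0905, +0.0905, 0)
  M1 = (+0.0905, +0.0905, 0)
  M2 = (+0.0905, -0.0905, 0)
  M3 = (-0.0905, -0.0905, 0)
Detected image corners:
  c0 = (118.363661, 358.300995) px
  c1 = (178.819042, 345.858540) px
  c2 = (149.150066, 219.929189) px
  c3 = (90.049601, 242.764167) px
Planar DLT: solve 8×8 A·h = b for H (H[2,2]=1):
  H  [+268.45467 +173.21899 +132.97725]
  H  [-231.73071 +694.55320 +292.61915]
  H  [-0.46119 +0.09845 +1.00000]
B = K⁻¹H; ‖b₁‖=0.832777, ‖b₂‖=0.832776; λ = 2/(‖b₁‖+‖b₂‖) = 1.200802, sign → tz>0 ⇒ λ=+1.200802
r₁ = λ·B[:,0] = (+0.81658,-0.16281,-0.55380); r₂ = λ·B[:,1] = (+0.27066,+0.95539,+0.11821)
r₃ = r₁×r₂ = (+0.50985,-0.24642,+0.82422); SVD([r₁ r₂ r₃]) → R = UVᵀ:
  R  [+0.81658 +0.27066 +0.50985]
  R  [-0.16281 +0.95539 -0.24642]
  R  [-0.55380 +0.11821 +0.82422]
t = (-0.39034, +0.05355, +1.20080) m
tr R = 2.596186; θ = arccos((tr R − 1)/2) = 0.646673 rad = 37.052°
axis k = ((R−Rᵀ)₃₂, (R−Rᵀ)₁₃, (R−Rᵀ)₂₁) / (2 sinθ) = (+0.302583, +0.882641, -0.359705)
rvec = θ·k = (+0.195672, +0.570780, -0.232612)

rvec=(0.1957, 0.5708, -0.2326) tvec=(-0.3903, 0.0535, 1.2008)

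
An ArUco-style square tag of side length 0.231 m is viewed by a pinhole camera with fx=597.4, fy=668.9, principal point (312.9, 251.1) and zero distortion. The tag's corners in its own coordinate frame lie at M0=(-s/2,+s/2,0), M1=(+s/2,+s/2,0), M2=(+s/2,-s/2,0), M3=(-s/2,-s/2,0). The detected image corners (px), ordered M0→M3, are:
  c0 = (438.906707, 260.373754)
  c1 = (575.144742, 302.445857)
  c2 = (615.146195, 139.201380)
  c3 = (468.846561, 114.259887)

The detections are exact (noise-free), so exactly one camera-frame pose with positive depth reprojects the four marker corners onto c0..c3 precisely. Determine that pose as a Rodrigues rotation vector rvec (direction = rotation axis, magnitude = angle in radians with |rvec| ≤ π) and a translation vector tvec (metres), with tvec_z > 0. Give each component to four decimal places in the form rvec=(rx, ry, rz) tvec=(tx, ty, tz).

Intrinsics K: fx=597.4, fy=668.9, cx=312.9, cy=251.1
Marker side s = 0.231 m; corners in marker frame (Z=0):
  M0 = (-0.1155, +0.1155, 0)
  M1 = (+0.1155, +0.1155, 0)
  M2 = (+0.1155, -0.1155, 0)
  M3 = (-0.1155, -0.1155, 0)
Detected image corners:
  c0 = (438.906707, 260.373754) px
  c1 = (575.144742, 302.445857) px
  c2 = (615.146195, 139.201380) px
  c3 = (468.846561, 114.259887) px
Planar DLT: solve 8×8 A·h = b for H (H[2,2]=1):
  H  [+339.18152 -55.67695 +519.91810]
  H  [+40.02701 +704.11732 +204.67487]
  H  [-0.51842 +0.17999 +1.00000]
B = K⁻¹H; ‖b₁‖=1.018789, ‖b₂‖=1.018789; λ = 2/(‖b₁‖+‖b₂‖) = 0.981558, sign → tz>0 ⇒ λ=+0.981558
r₁ = λ·B[:,0] = (+0.82382,+0.24976,-0.50886); r₂ = λ·B[:,1] = (-0.18402,+0.96692,+0.17667)
r₃ = r₁×r₂ = (+0.53615,-0.05191,+0.84252); SVD([r₁ r₂ r₃]) → R = UVᵀ:
  R  [+0.82382 -0.18402 +0.53615]
  R  [+0.24976 +0.96692 -0.05191]
  R  [-0.50886 +0.17667 +0.84252]
t = (+0.34014, -0.06813, +0.98156) m
tr R = 2.633258; θ = arccos((tr R − 1)/2) = 0.615250 rad = 35.251°
axis k = ((R−Rᵀ)₃₂, (R−Rᵀ)₁₃, (R−Rᵀ)₂₁) / (2 sinθ) = (+0.198019, +0.905305, +0.375782)
rvec = θ·k = (+0.121831, +0.556989, +0.231200)

rvec=(0.1218, 0.5570, 0.2312) tvec=(0.3401, -0.0681, 0.9816)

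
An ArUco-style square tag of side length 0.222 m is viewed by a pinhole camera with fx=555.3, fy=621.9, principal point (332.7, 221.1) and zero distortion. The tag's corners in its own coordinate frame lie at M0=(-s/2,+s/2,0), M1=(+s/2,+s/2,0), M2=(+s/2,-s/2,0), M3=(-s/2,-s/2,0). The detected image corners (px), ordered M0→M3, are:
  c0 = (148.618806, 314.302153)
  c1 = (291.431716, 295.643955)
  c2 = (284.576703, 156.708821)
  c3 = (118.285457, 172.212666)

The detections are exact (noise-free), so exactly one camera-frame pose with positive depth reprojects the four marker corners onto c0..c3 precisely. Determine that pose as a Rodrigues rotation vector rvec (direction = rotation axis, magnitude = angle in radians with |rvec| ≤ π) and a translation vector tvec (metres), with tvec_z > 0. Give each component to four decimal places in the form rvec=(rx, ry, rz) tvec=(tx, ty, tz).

rvec=(0.5689, -0.1730, -0.0537) tvec=(-0.1758, 0.0244, 0.8154)

Intrinsics K: fx=555.3, fy=621.9, cx=332.7, cy=221.1
Marker side s = 0.222 m; corners in marker frame (Z=0):
  M0 = (-0.1110, +0.1110, 0)
  M1 = (+0.1110, +0.1110, 0)
  M2 = (+0.1110, -0.1110, 0)
  M3 = (-0.1110, -0.1110, 0)
Detected image corners:
  c0 = (148.618806, 314.302153) px
  c1 = (291.431716, 295.643955) px
  c2 = (284.576703, 156.708821) px
  c3 = (118.285457, 172.212666) px
Planar DLT: solve 8×8 A·h = b for H (H[2,2]=1):
  H  [+730.57078 +222.28503 +212.96990]
  H  [-34.82794 +788.27972 +239.71065]
  H  [+0.18165 +0.66243 +1.00000]
B = K⁻¹H; ‖b₁‖=1.226338, ‖b₂‖=1.226338; λ = 2/(‖b₁‖+‖b₂‖) = 0.815436, sign → tz>0 ⇒ λ=+0.815436
r₁ = λ·B[:,0] = (+0.98407,-0.09833,+0.14812); r₂ = λ·B[:,1] = (+0.00278,+0.84155,+0.54017)
r₃ = r₁×r₂ = (-0.17777,-0.53116,+0.82842); SVD([r₁ r₂ r₃]) → R = UVᵀ:
  R  [+0.98407 +0.00278 -0.17777]
  R  [-0.09833 +0.84155 -0.53116]
  R  [+0.14812 +0.54017 +0.82842]
t = (-0.17582, +0.02440, +0.81544) m
tr R = 2.654034; θ = arccos((tr R − 1)/2) = 0.597016 rad = 34.206°
axis k = ((R−Rᵀ)₃₂, (R−Rᵀ)₁₃, (R−Rᵀ)₂₁) / (2 sinθ) = (+0.952839, -0.289846, -0.089925)
rvec = θ·k = (+0.568860, -0.173043, -0.053687)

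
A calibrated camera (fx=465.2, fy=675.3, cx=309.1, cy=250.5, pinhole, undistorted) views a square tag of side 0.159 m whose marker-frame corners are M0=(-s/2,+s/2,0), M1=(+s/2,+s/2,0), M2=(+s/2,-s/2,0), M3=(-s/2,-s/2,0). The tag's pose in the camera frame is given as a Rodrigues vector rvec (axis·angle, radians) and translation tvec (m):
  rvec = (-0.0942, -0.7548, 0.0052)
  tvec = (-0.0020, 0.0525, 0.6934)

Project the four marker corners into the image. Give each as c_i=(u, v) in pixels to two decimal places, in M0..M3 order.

Intrinsics K: fx=465.2, fy=675.3, cx=309.1, cy=250.5
Marker side s = 0.159 m; corners in marker frame (Z=0):
  M0 = (-0.0795, +0.0795, 0)
  M1 = (+0.0795, +0.0795, 0)
  M2 = (+0.0795, -0.0795, 0)
  M3 = (-0.0795, -0.0795, 0)
rvec = (-0.0942, -0.7548, 0.0052), |rvec| = θ = 0.76067 rad = 43.583°
Rodrigues: sinθ=0.68941, 1−cosθ=0.27563; R = I + sinθ·[k]× + (1−cosθ)·[k]×²:
    [+0.72860 +0.02916 -0.68432]
    [+0.03858 +0.99576 +0.08351]
    [+0.68385 -0.08724 +0.72438]
t = (-0.0020, 0.0525, 0.6934) m
M0: Pc = R·M0+t = (-0.05761, +0.12860, +0.63210); u = 465.2·(-0.05761)/0.63210 + 309.1 = 266.7044, v = 675.3·(+0.12860)/0.63210 + 250.5 = 387.8848
M1: Pc = R·M1+t = (+0.05824, +0.13473, +0.74083); u = 465.2·(+0.05824)/0.74083 + 309.1 = 345.6725, v = 675.3·(+0.13473)/0.74083 + 250.5 = 373.3126
M2: Pc = R·M2+t = (+0.05361, -0.02360, +0.75470); u = 465.2·(+0.05361)/0.75470 + 309.1 = 342.1426, v = 675.3·(-0.02360)/0.75470 + 250.5 = 229.3869
M3: Pc = R·M3+t = (-0.06224, -0.02973, +0.64597); u = 465.2·(-0.06224)/0.64597 + 309.1 = 264.2762, v = 675.3·(-0.02973)/0.64597 + 250.5 = 219.4199

c0=(266.70, 387.88) c1=(345.67, 373.31) c2=(342.14, 229.39) c3=(264.28, 219.42)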